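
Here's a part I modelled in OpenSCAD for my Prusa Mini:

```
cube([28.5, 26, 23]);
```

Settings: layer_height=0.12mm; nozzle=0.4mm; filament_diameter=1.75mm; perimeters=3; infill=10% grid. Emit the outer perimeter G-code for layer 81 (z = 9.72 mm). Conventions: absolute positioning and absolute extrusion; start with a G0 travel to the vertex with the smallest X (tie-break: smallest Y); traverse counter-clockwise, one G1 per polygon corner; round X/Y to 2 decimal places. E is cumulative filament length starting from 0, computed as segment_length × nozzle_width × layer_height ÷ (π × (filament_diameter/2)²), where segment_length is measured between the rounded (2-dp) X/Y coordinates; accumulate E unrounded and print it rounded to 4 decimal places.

G0 X0.00 Y0.00 Z9.72
G1 X28.50 Y0.00 E0.5687
G1 X28.50 Y26.00 E1.0876
G1 X0.00 Y26.00 E1.6564
G1 X0.00 Y0.00 E2.1752

At z = 9.72 mm: the 28.5×26 cube contributes its full rectangle. The outline is a single polygon with 4 vertices. Extrusion per mm of travel: 0.4 × 0.12 / (π × 0.875²) = 0.019956. Accumulating E over each segment gives final E = 2.1752.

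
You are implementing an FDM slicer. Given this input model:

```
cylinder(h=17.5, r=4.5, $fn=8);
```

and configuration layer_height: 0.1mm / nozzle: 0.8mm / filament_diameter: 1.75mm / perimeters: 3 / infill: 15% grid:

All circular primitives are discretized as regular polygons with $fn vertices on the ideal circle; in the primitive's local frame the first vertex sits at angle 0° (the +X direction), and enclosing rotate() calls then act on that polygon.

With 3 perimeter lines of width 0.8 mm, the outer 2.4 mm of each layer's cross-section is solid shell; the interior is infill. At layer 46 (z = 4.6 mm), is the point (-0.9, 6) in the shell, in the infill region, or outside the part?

At z = 4.6 mm: the r=4.5 cylinder contributes a regular 8-gon of circumradius 4.5. Overall, the cross-section is a single solid region. The nearest boundary edge runs (0.00, 4.50)→(-3.18, 3.18); distance from the point to it = 1.73 mm. The point is not inside any of the regions above, so it lies outside the cross-section (1.73 mm from the nearest boundary).

outside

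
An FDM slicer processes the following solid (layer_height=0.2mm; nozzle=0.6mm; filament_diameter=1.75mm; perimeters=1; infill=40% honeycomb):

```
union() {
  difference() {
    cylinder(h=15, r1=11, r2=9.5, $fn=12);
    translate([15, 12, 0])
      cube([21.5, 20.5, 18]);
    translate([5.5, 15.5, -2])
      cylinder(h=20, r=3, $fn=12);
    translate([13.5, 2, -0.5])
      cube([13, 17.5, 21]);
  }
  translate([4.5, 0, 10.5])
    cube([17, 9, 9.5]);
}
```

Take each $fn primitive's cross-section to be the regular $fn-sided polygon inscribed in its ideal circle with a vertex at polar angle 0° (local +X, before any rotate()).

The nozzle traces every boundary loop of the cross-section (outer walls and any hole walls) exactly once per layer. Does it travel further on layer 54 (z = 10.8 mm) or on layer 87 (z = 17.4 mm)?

layer 54 (z = 10.8 mm)

Layer 54 (z = 10.8): the cone contributes a regular 12-gon of circumradius 9.920 (interpolated between r1=11 and r2=9.5 at t=0.720) (perimeter = 2·12·9.920·sin(180°/12) = 61.62 mm); the 21.5×20.5 cube at (15, 12) contributes its full rectangle (perimeter 84.00 mm); the cylinder at (5.5, 15.5): section is a regular 12-gon, circumradius r=3 (perimeter = 2·12·3.000·sin(180°/12) = 18.63 mm); the 13×17.5 cube at (13.5, 2) contributes its full rectangle (perimeter 61.00 mm); Taking the first minus the rest: starting from the cone, the 21.5×20.5 cube at (15, 12) misses the remaining region (no effect); the r=3 cylinder at (5.5, 15.5) misses the remaining region (no effect); the 13×17.5 cube at (13.5, 2) misses the remaining region (no effect) — boundary = 61.62 mm; the cube at (4.5, 0) is present — its section is the full 17×9 rectangle (perimeter 52.00 mm); Combining (union): the regions partially overlap (shared area 31.88 mm²), so the edge portions inside another operand are dropped and the merged outline is re-measured after clipping — boundary = 88.74 mm. So its perimeter = 88.74 mm. Layer 87 (z = 17.4): the cone is absent (z outside [0, 15]); the cube at (15, 12) is present — its section is the full 21.5×20.5 rectangle (perimeter 84.00 mm); the cylinder at (5.5, 15.5): section is a regular 12-gon, circumradius r=3 (perimeter = 2·12·3.000·sin(180°/12) = 18.63 mm); the cube at (13.5, 2) (footprint 13×17.5) is included at this height (perimeter 61.00 mm); Subtracting the remaining from the first: the first operand is absent here, so nothing remains; the cube at (4.5, 0) is present — its section is the full 17×9 rectangle (perimeter 52.00 mm); Taking the union: only the 17×9 cube at (4.5, 0) is present, so the union is just that shape — boundary = 52.00 mm. So its perimeter = 52.00 mm. Layer 54 is larger (88.74 vs 52.00 mm).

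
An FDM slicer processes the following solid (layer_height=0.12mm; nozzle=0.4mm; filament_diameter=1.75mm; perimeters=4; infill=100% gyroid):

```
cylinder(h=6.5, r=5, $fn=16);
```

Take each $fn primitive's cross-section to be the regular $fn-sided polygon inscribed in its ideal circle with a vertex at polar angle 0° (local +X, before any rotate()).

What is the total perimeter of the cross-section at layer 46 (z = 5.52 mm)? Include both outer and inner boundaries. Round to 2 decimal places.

At z = 5.52 mm: the r=5 cylinder gives a regular 16-gon of circumradius 5 (constant along its height) (perimeter = 2·16·5.000·sin(180°/16) = 31.21 mm). Overall, the cross-section is a single solid region. Total boundary length (outer) = 31.21 mm.

31.21 mm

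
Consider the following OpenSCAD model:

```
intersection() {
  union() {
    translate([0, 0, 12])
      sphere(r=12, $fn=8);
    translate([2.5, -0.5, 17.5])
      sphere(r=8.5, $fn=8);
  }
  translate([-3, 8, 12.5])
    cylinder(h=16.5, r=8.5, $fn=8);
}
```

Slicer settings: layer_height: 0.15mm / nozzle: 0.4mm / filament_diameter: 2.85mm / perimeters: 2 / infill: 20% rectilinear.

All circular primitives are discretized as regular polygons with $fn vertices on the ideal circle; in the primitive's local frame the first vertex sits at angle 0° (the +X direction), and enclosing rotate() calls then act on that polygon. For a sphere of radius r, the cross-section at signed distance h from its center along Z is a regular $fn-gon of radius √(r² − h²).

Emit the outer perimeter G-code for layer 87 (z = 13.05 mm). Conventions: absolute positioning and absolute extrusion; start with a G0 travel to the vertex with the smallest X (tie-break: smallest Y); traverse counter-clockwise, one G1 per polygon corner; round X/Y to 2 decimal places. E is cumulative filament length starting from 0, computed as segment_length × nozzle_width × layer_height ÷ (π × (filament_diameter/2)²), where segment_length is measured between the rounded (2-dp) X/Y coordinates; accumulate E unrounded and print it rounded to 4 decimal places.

At z = 13.05 mm: the sphere: section is a regular 8-gon, circumradius = √(r²−h²) = √(12²−1.05²) = 11.954; the r=8.5 sphere at (2.5, -0.5) slices to a regular 8-gon of circumradius 7.242 (√(r²−h²) with h=4.45 from center); Combining (union): the r=8.5 sphere at (2.5, -0.5) lies entirely inside the r=12 sphere, so the union is just the r=12 sphere — 1 connected region; the r=8.5 cylinder at (-3, 8) gives a regular 8-gon of circumradius 8.5 (constant along its height); Keeping only the common overlap: the r=8.5 cylinder at (-3, 8) partially overlaps the result so far; clipping to the common part keeps 130.69 mm² — 1 connected region. The outline is a single polygon with 8 vertices. Extrusion per mm of travel: 0.4 × 0.15 / (π × 1.425²) = 0.009405. Accumulating E over each segment gives final E = 0.4034.

G0 X-10.07 Y4.55 Z13.05
G1 X-9.01 Y1.99 E0.0261
G1 X-3.00 Y-0.50 E0.0872
G1 X3.01 Y1.99 E0.1484
G1 X5.50 Y8.00 E0.2096
G1 X4.66 Y10.02 E0.2302
G1 X0.00 Y11.95 E0.2776
G1 X-8.45 Y8.45 E0.3637
G1 X-10.07 Y4.55 E0.4034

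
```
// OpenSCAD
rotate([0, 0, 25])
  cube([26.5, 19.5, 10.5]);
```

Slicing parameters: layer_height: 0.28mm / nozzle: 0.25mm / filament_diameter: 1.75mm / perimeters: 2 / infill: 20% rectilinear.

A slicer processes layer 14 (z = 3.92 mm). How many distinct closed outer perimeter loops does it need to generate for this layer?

1

At z = 3.92 mm: the 26.5×19.5 cube contributes its full rectangle; (rotated 25° about Z; rotation is an isometry so areas/perimeters/island counts are preserved). The result has 1 disconnected region.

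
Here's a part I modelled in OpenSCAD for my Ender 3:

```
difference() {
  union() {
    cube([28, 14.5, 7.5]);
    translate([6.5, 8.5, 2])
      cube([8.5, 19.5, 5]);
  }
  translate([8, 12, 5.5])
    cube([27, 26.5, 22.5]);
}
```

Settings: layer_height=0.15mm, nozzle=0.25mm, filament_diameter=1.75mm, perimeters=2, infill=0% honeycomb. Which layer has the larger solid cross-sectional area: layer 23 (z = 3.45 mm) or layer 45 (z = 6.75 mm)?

Layer 23 (z = 3.45): the cube (footprint 28×14.5) is included at this height (area 406.00 mm²); the cube at (6.5, 8.5) (footprint 8.5×19.5) is included at this height (area 165.75 mm²); Merging all regions: the regions partially overlap — summed areas 571.75 mm² minus the doubly-counted overlap 51.00 mm² gives 520.75 mm² — area = 520.75 mm²; the cube at (8, 12) does not reach this height (z outside [5.5, 28]); Subtracting the remaining from the first: none of the subtracted shapes is present at this height, so the result so far is unchanged — area = 520.75 mm². So its area = 520.75 mm². Layer 45 (z = 6.75): the cube is present — its section is the full 28×14.5 rectangle (area 406.00 mm²); the 8.5×19.5 cube at (6.5, 8.5) contributes its full rectangle (area 165.75 mm²); Merging all regions: the regions partially overlap — summed areas 571.75 mm² minus the doubly-counted overlap 51.00 mm² gives 520.75 mm² — area = 520.75 mm²; the cube at (8, 12) is present — its section is the full 27×26.5 rectangle (area 715.50 mm²); Taking the first minus the rest: starting from the result so far (520.75 mm²), the 27×26.5 cube at (8, 12) partially overlaps it — only the 144.50 mm² overlap (of its 715.50 mm²) is removed, clipping the outline — area = 376.25 mm². So its area = 376.25 mm². Layer 23 is larger (520.75 vs 376.25 mm²).

layer 23 (z = 3.45 mm)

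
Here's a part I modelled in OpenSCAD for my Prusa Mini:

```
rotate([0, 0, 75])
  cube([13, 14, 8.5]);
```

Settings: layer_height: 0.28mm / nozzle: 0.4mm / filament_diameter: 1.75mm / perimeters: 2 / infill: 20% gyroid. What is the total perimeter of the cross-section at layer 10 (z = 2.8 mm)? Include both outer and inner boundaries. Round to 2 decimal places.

At z = 2.8 mm: the 13×14 cube contributes its full rectangle (perimeter 54.00 mm); (whole slice rotated 75° about Z — lengths, areas and connectivity unchanged). Overall, the cross-section is a single solid region. Total boundary length (outer) = 54.00 mm.

54.00 mm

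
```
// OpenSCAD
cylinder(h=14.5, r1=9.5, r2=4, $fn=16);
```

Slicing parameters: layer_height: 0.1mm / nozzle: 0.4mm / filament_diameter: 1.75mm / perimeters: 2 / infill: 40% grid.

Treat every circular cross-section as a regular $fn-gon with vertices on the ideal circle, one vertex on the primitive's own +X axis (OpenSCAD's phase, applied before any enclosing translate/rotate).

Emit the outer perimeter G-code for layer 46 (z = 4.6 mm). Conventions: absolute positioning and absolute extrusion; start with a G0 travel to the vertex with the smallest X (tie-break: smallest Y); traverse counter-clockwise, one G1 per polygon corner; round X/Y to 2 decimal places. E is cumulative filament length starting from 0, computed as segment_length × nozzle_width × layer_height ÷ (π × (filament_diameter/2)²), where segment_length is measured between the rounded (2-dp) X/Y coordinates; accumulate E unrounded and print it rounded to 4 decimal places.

G0 X-7.76 Y0.00 Z4.60
G1 X-7.16 Y-2.97 E0.0504
G1 X-5.48 Y-5.48 E0.1006
G1 X-2.97 Y-7.16 E0.1508
G1 X0.00 Y-7.76 E0.2012
G1 X2.97 Y-7.16 E0.2516
G1 X5.48 Y-5.48 E0.3019
G1 X7.16 Y-2.97 E0.3521
G1 X7.76 Y0.00 E0.4025
G1 X7.16 Y2.97 E0.4529
G1 X5.48 Y5.48 E0.5031
G1 X2.97 Y7.16 E0.5533
G1 X0.00 Y7.76 E0.6037
G1 X-2.97 Y7.16 E0.6541
G1 X-5.48 Y5.48 E0.7043
G1 X-7.16 Y2.97 E0.7546
G1 X-7.76 Y0.00 E0.8049

At z = 4.6 mm: the cone contributes a regular 16-gon of circumradius 7.755 (interpolated between r1=9.5 and r2=4 at t=0.317). The outline is a single polygon with 16 vertices. Extrusion per mm of travel: 0.4 × 0.1 / (π × 0.875²) = 0.016630. Accumulating E over each segment gives final E = 0.8049.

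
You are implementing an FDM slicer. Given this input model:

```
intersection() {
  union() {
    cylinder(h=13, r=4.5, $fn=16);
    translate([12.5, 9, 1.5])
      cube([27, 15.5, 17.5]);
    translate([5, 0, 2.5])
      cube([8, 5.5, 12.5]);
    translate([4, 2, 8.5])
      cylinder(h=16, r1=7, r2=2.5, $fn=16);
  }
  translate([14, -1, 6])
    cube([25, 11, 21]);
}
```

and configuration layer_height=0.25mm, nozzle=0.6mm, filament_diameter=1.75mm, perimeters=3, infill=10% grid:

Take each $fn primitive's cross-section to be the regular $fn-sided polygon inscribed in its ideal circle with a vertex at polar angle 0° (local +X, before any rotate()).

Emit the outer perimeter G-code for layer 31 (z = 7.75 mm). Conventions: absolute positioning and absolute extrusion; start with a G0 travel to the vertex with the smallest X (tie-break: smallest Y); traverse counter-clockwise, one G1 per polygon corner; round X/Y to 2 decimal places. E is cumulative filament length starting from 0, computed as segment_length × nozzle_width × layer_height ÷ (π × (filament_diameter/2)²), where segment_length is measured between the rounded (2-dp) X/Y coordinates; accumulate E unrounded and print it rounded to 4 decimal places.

G0 X14.00 Y9.00 Z7.75
G1 X39.00 Y9.00 E1.5591
G1 X39.00 Y10.00 E1.6214
G1 X14.00 Y10.00 E3.1805
G1 X14.00 Y9.00 E3.2429

At z = 7.75 mm: the cylinder: section is a regular 16-gon, circumradius r=4.5; the cube at (12.5, 9) is present — its section is the full 27×15.5 rectangle; the cube at (5, 0) is present — its section is the full 8×5.5 rectangle; the cone at (4, 2) is not intersected at this z (z outside [8.5, 24.5]); Taking the union: the 3 present regions are separate (no shared area or edge), so areas and boundary lengths simply add and each stays a separate island — 3 connected regions; the cube at (14, -1) (footprint 25×11) is included at this height; Taking the intersection: the 25×11 cube at (14, -1) partially overlaps that combined region; clipping to the common part keeps 25.00 mm² — 1 connected region. The outline is a single polygon with 4 vertices. Extrusion per mm of travel: 0.6 × 0.25 / (π × 0.875²) = 0.062363. Accumulating E over each segment gives final E = 3.2429.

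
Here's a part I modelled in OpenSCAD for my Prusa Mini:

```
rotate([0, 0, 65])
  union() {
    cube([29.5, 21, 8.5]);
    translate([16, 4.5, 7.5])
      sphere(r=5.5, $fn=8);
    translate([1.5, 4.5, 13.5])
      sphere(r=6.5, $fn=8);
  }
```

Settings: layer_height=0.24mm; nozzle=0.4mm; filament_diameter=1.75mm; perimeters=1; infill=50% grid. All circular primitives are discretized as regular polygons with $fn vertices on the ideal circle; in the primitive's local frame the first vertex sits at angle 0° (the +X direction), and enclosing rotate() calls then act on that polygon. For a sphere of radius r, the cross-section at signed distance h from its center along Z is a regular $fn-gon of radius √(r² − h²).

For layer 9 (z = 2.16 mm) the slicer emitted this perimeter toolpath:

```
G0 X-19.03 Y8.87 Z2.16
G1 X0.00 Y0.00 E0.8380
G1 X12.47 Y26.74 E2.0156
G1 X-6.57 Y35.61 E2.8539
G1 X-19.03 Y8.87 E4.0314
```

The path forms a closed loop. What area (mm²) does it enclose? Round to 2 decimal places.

619.56 mm²

Apply the shoelace formula to the sequence of (X, Y) vertices; enclosed area = 619.56 mm².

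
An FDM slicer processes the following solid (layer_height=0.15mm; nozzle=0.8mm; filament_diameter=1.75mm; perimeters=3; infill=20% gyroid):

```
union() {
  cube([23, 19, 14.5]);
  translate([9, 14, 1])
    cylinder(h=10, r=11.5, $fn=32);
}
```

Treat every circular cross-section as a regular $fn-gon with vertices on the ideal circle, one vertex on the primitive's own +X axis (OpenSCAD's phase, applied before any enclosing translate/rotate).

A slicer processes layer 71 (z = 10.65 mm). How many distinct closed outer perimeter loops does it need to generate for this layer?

At z = 10.65 mm: the cube is present — its section is the full 23×19 rectangle; the r=11.5 cylinder at (9, 14) gives a regular 32-gon of circumradius 11.5 (constant along its height); Taking the union: the regions partially overlap (shared area 294.92 mm²), so overlapping operands fuse into one piece — 1 connected region. The result has 1 disconnected region.

1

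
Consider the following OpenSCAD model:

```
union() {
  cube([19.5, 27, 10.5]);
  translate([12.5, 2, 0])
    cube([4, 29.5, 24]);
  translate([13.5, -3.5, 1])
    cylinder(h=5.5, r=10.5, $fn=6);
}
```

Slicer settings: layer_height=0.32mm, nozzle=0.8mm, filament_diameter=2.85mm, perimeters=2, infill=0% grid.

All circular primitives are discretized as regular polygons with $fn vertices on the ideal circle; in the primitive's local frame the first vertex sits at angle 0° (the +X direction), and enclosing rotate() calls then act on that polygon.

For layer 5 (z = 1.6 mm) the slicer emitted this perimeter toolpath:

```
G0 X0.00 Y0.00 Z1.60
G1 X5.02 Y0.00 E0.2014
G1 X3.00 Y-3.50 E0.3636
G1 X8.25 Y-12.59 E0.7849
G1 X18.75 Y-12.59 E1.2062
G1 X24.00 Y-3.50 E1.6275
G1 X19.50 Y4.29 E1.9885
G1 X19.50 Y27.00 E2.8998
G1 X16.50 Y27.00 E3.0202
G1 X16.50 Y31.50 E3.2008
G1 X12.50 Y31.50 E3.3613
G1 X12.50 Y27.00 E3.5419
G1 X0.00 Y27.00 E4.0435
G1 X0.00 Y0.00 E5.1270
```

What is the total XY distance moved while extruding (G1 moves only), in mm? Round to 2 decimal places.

127.76 mm

Sum the Euclidean lengths of each G1 segment: total = 127.76 mm.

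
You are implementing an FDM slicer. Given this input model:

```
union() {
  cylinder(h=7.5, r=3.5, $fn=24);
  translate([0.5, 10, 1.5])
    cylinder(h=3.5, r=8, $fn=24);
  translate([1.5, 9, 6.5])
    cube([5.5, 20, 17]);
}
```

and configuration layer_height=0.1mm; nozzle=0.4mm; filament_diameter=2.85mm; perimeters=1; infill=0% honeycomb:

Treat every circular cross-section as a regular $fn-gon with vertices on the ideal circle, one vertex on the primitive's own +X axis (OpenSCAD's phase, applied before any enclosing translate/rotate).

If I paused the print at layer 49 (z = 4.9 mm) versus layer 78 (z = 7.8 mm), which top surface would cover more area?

Layer 49 (z = 4.9): the cylinder: section is a regular 24-gon, circumradius r=3.5 (area = (24/2)·3.500²·sin(360°/24) = 38.05 mm²); the cylinder at (0.5, 10): section is a regular 24-gon, circumradius r=8 (area = (24/2)·8.000²·sin(360°/24) = 198.77 mm²); the cube at (1.5, 9) is not intersected at this z (z outside [6.5, 23.5]); Combining (union): the regions partially overlap — summed areas 236.82 mm² minus the doubly-counted overlap 4.81 mm² gives 232.01 mm² — area = 232.01 mm². So its area = 232.01 mm². Layer 78 (z = 7.8): the cylinder does not reach this height (z outside [0, 7.5]); the cylinder at (0.5, 10) is not intersected at this z (z outside [1.5, 5]); the 5.5×20 cube at (1.5, 9) contributes its full rectangle (area 110.00 mm²); Taking the union: only the 5.5×20 cube at (1.5, 9) is present, so the union is just that shape — area = 110.00 mm². So its area = 110.00 mm². Layer 49 is larger (232.01 vs 110.00 mm²).

layer 49 (z = 4.9 mm)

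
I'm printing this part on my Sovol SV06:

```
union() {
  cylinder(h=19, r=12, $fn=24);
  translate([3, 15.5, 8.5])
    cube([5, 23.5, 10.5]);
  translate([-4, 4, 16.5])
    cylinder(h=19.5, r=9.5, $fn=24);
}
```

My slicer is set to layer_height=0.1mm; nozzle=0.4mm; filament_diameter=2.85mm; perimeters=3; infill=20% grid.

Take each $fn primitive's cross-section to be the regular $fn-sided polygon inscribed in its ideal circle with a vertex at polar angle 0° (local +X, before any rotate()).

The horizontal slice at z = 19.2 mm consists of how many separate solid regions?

1

At z = 19.2 mm: the cylinder is not intersected at this z (z outside [0, 19]); the cube at (3, 15.5) is absent (z outside [8.5, 19]); the cylinder at (-4, 4): section is a regular 24-gon, circumradius r=9.5; Taking the union: only the r=9.5 cylinder at (-4, 4) is present, so the union is just that shape — 1 connected region. The result has 1 disconnected region.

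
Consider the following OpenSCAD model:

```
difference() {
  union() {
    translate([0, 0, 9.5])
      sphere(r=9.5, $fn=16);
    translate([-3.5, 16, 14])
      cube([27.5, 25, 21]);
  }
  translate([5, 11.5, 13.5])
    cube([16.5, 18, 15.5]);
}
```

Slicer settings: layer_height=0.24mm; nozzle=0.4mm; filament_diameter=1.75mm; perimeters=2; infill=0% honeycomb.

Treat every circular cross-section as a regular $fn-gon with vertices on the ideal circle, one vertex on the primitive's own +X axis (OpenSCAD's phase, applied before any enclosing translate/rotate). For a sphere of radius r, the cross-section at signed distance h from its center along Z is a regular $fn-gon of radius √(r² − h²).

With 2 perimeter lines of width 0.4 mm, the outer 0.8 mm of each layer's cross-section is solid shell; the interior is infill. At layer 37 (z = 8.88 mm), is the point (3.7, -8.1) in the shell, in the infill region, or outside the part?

shell

At z = 8.88 mm: the r=9.5 sphere slices to a regular 16-gon of circumradius 9.480 (√(r²−h²) with h=0.62 from center); the cube at (-3.5, 16) does not reach this height (z outside [14, 35]); Combining (union): only the r=9.5 sphere is present, so the union is just that shape — 1 connected region; the cube at (5, 11.5) is not intersected at this z (z outside [13.5, 29]); After the difference (first − rest): none of the subtracted shapes is present at this height, so that combined region is unchanged — 1 connected region. Overall, the cross-section is a single solid region. The nearest boundary edge runs (3.63, -8.76)→(6.70, -6.70); distance from the point to it = 0.51 mm. The point is inside the cross-section, 0.51 mm from the nearest boundary — within the 0.8 mm shell band (2 × 0.4).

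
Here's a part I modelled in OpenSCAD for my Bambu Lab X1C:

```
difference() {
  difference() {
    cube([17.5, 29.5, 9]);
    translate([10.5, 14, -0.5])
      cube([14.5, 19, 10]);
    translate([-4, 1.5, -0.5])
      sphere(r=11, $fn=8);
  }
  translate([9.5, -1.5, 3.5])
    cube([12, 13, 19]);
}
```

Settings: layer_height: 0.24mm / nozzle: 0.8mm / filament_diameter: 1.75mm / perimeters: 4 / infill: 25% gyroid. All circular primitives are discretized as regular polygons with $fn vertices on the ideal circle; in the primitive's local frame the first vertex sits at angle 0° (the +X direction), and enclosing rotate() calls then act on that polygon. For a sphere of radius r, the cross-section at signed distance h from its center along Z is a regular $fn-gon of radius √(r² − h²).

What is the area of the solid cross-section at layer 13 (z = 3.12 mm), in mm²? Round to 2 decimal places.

360.58 mm²

At z = 3.12 mm: the cube is present — its section is the full 17.5×29.5 rectangle (area 516.25 mm²); the 14.5×19 cube at (10.5, 14) contributes its full rectangle (area 275.50 mm²); the r=11 sphere at (-4, 1.5) slices to a regular 8-gon of circumradius 10.387 (√(r²−h²) with h=3.62 from center) (area = (8/2)·10.387²·sin(360°/8) = 305.17 mm²); After the difference (first − rest): starting from the 17.5×29.5 cube (516.25 mm²), the 14.5×19 cube at (10.5, 14) partially overlaps it — only the 108.50 mm² overlap (of its 275.50 mm²) is removed, clipping the outline; the r=11 sphere at (-4, 1.5) partially overlaps it — only the 47.17 mm² overlap (of its 305.17 mm²) is removed, clipping the outline — area = 360.58 mm²; the cube at (9.5, -1.5) does not reach this height (z outside [3.5, 22.5]); Taking the first minus the rest: none of the subtracted shapes is present at this height, so the result so far is unchanged — area = 360.58 mm². Overall, the cross-section is a single solid region. Net area = 360.58 mm².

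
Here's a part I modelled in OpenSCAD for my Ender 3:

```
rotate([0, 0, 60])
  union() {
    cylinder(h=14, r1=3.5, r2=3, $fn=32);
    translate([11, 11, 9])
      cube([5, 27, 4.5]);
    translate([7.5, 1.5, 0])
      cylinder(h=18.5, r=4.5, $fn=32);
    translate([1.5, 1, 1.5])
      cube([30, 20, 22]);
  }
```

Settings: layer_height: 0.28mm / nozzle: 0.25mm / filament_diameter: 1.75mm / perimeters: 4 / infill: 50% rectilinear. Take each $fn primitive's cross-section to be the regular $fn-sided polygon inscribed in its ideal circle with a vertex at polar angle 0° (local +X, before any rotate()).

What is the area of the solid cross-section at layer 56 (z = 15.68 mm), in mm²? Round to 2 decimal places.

627.13 mm²

At z = 15.68 mm: the cone is not intersected at this z (z outside [0, 14]); the cube at (11, 11) is absent (z outside [9, 13.5]); the r=4.5 cylinder at (7.5, 1.5) gives a regular 32-gon of circumradius 4.5 (constant along its height) (area = (32/2)·4.500²·sin(360°/32) = 63.21 mm²); the cube at (1.5, 1) (footprint 30×20) is included at this height (area 600.00 mm²); Combining (union): the regions partially overlap — summed areas 663.21 mm² minus the doubly-counted overlap 36.08 mm² gives 627.13 mm² — area = 627.13 mm²; (rotated 60° about Z; rotation is an isometry so areas/perimeters/island counts are preserved). Overall, the cross-section is a single solid region. Net area = 627.13 mm².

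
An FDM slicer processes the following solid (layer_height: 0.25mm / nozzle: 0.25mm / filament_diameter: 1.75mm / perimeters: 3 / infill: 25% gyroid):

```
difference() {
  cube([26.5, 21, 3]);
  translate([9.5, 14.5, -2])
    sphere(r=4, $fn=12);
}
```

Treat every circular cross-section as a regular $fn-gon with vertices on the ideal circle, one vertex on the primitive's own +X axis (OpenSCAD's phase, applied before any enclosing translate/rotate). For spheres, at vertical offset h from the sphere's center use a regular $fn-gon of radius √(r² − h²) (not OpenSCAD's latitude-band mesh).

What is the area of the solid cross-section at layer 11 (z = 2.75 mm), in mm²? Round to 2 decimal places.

556.50 mm²

At z = 2.75 mm: the 26.5×21 cube contributes its full rectangle (area 556.50 mm²); the sphere at (9.5, 14.5) is not intersected at this z (|z−center|=4.750 > r=4); Subtracting the remaining from the first: none of the subtracted shapes is present at this height, so the 26.5×21 cube is unchanged — area = 556.50 mm². Overall, the cross-section is a single solid region. Net area = 556.50 mm².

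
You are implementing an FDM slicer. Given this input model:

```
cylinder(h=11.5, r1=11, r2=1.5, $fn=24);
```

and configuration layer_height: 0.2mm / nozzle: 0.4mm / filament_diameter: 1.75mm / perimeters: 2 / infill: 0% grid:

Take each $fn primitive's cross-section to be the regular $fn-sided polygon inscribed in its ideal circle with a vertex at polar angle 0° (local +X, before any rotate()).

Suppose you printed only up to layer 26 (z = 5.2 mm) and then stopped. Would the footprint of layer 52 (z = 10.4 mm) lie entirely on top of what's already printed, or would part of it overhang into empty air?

Compare the two slices. At z = 5.2: the cone (r1=11→r2=1.5) has section circumradius 6.704 here — a regular 24-gon (area = (24/2)·6.704²·sin(360°/24) = 139.60 mm²). At z = 10.4: the cone: at t=0.904 of its height the radius interpolates to r₁+(r₂−r₁)t = 2.409, giving a regular 24-gon of that circumradius (area = (24/2)·2.409²·sin(360°/24) = 18.02 mm²). Checking containment: the cross-section at z = 10.4 is a subset of the cross-section at z = 5.2.

entirely on top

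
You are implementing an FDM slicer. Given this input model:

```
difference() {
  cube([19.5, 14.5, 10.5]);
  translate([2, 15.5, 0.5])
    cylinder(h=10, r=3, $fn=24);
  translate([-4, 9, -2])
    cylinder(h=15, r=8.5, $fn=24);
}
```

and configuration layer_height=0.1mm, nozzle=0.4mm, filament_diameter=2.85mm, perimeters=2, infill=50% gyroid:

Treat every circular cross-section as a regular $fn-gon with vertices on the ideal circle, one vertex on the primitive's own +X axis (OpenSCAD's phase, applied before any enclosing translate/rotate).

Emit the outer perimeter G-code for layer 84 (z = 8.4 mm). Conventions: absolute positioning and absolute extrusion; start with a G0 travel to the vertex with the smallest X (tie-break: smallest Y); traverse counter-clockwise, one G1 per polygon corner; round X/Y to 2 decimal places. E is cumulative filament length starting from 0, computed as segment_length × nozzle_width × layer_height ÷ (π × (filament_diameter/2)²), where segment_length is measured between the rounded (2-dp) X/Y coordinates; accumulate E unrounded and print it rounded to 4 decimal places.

G0 X0.00 Y0.00 Z8.40
G1 X19.50 Y0.00 E0.1223
G1 X19.50 Y14.50 E0.2132
G1 X4.81 Y14.50 E0.3053
G1 X4.60 Y14.00 E0.3087
G1 X4.12 Y13.38 E0.3136
G1 X3.50 Y12.91 E0.3185
G1 X4.21 Y11.20 E0.3301
G1 X4.50 Y9.00 E0.3440
G1 X4.21 Y6.80 E0.3579
G1 X3.36 Y4.75 E0.3718
G1 X2.01 Y2.99 E0.3858
G1 X0.25 Y1.64 E0.3997
G1 X0.00 Y1.54 E0.4013
G1 X0.00 Y0.00 E0.4110

At z = 8.4 mm: the cube is present — its section is the full 19.5×14.5 rectangle; the cylinder at (2, 15.5): section is a regular 24-gon, circumradius r=3; the cylinder at (-4, 9): section is a regular 24-gon, circumradius r=8.5; After the difference (first − rest): starting from the 19.5×14.5 cube, the r=3 cylinder at (2, 15.5) partially overlaps it — only the 7.54 mm² overlap (of its 27.95 mm²) is removed, clipping the outline; the r=8.5 cylinder at (-4, 9) partially overlaps it — only the 39.09 mm² overlap (of its 224.40 mm²) is removed, clipping the outline — 1 connected region. The outline is a single polygon with 14 vertices. Extrusion per mm of travel: 0.4 × 0.1 / (π × 1.425²) = 0.006270. Accumulating E over each segment gives final E = 0.4110.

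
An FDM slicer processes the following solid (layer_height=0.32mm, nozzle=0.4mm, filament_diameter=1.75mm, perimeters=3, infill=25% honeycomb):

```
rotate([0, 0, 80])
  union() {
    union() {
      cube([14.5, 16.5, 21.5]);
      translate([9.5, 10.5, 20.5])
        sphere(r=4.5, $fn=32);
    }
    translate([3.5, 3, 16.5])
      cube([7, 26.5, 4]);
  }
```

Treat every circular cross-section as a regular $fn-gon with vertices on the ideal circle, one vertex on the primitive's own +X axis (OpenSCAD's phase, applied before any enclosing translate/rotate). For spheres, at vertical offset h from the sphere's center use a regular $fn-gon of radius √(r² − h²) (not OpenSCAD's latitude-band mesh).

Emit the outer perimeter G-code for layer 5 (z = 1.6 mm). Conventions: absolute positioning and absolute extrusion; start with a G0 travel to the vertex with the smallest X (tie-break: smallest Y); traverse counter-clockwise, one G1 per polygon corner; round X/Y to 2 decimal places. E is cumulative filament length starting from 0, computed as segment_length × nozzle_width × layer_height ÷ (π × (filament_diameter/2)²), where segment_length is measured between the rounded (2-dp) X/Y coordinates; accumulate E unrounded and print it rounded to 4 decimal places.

G0 X-16.25 Y2.87 Z1.60
G1 X0.00 Y0.00 E0.8781
G1 X2.52 Y14.28 E1.6498
G1 X-13.73 Y17.14 E2.5279
G1 X-16.25 Y2.87 E3.2990

At z = 1.6 mm: the 14.5×16.5 cube contributes its full rectangle; the sphere at (9.5, 10.5) does not reach this height (|z−center|=18.900 > r=4.5); Taking the union: only the 14.5×16.5 cube is present, so the union is just that shape — 1 connected region; the cube at (3.5, 3) is absent (z outside [16.5, 20.5]); Taking the union: only the result so far is present, so the union is just that shape — 1 connected region; (rotated 80° about Z; rotation is an isometry so areas/perimeters/island counts are preserved). The outline is a single polygon with 4 vertices. Extrusion per mm of travel: 0.4 × 0.32 / (π × 0.875²) = 0.053216. Accumulating E over each segment gives final E = 3.2990.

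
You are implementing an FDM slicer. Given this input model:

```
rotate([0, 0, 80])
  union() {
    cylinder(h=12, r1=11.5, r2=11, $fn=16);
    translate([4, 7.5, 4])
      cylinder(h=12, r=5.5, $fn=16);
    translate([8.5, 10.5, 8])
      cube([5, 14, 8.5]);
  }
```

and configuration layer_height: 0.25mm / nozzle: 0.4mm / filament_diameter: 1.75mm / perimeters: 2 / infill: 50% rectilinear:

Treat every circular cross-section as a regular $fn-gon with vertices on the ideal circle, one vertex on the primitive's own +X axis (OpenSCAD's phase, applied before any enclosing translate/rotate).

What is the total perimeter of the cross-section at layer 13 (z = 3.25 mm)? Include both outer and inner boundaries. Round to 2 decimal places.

70.95 mm

At z = 3.25 mm: the cone: at t=0.271 of its height the radius interpolates to r₁+(r₂−r₁)t = 11.365, giving a regular 16-gon of that circumradius (perimeter = 2·16·11.365·sin(180°/16) = 70.95 mm); the cylinder at (4, 7.5) is not intersected at this z (z outside [4, 16]); the cube at (8.5, 10.5) is absent (z outside [8, 16.5]); Taking the union: only the cone is present, so the union is just that shape — boundary = 70.95 mm; (whole slice rotated 80° about Z — lengths, areas and connectivity unchanged). Overall, the cross-section is a single solid region. Total boundary length (outer) = 70.95 mm.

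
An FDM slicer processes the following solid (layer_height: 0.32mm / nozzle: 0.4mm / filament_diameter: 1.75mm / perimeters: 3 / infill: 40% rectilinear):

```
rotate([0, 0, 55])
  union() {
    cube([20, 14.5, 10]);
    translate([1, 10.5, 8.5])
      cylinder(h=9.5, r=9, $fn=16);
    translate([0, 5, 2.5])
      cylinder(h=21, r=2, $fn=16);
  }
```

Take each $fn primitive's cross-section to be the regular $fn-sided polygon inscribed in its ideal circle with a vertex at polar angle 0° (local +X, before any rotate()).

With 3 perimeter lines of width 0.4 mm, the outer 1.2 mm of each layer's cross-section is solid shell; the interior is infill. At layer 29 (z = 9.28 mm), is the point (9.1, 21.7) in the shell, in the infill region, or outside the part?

At z = 9.28 mm: the cube (footprint 20×14.5) is included at this height; the cylinder at (1, 10.5): section is a regular 16-gon, circumradius r=9; the cylinder at (0, 5): section is a regular 16-gon, circumradius r=2; Taking the union: the regions partially overlap (shared area 121.48 mm²), so overlapping operands fuse into one piece — 1 connected region; (whole slice rotated 55° about Z — lengths, areas and connectivity unchanged). Overall, the cross-section is a single solid region. Undo the 55° rotation: the query point maps to (22.995, 4.992) in the un-rotated model frame. The nearest boundary edge runs (20.00, 14.50)→(20.00, 0.00); distance from the point to it = 3.00 mm. The point is not inside any of the regions above, so it lies outside the cross-section (3.00 mm from the nearest boundary).

outside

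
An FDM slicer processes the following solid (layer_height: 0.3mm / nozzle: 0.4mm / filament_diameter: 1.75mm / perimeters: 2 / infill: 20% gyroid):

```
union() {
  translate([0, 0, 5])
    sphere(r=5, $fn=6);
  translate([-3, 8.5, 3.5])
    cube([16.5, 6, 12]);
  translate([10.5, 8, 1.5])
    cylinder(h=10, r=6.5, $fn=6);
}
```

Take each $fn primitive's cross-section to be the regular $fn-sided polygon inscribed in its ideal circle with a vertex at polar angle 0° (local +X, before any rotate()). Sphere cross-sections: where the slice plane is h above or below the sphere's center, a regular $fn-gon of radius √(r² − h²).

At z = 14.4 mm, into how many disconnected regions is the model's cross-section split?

1

At z = 14.4 mm: the sphere is absent (|z−center|=9.400 > r=5); the cube at (-3, 8.5) (footprint 16.5×6) is included at this height; the cylinder at (10.5, 8) is absent (z outside [1.5, 11.5]); Taking the union: only the 16.5×6 cube at (-3, 8.5) is present, so the union is just that shape — 1 connected region. The result has 1 disconnected region.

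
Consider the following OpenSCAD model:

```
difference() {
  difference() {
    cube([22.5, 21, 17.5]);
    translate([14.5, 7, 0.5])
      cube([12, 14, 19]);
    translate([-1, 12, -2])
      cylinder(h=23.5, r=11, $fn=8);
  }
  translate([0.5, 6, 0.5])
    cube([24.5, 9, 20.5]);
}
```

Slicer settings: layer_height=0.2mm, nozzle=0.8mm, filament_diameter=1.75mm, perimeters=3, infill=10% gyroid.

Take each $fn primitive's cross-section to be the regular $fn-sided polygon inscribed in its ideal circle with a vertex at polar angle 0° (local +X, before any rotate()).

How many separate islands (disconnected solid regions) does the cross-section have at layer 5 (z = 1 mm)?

2

At z = 1 mm: the 22.5×21 cube contributes its full rectangle; the cube at (14.5, 7) (footprint 12×14) is included at this height; the r=11 cylinder at (-1, 12) contributes a regular 8-gon of circumradius 11; Subtracting the remaining from the first: starting from the 22.5×21 cube, the 12×14 cube at (14.5, 7) partially overlaps it — only the 112.00 mm² overlap (of its 168.00 mm²) is removed, clipping the outline; the r=11 cylinder at (-1, 12) partially overlaps it — only the 146.50 mm² overlap (of its 342.24 mm²) is removed, clipping the outline — 1 connected region; the cube at (0.5, 6) (footprint 24.5×9) is included at this height; Subtracting the remaining from the first: starting from the result so far, the 24.5×9 cube at (0.5, 6) partially overlaps it — only the 57.82 mm² overlap (of its 220.50 mm²) is removed, clipping the outline — 2 connected regions. Overall, the cross-section has 2 separate islands. Island count = 2.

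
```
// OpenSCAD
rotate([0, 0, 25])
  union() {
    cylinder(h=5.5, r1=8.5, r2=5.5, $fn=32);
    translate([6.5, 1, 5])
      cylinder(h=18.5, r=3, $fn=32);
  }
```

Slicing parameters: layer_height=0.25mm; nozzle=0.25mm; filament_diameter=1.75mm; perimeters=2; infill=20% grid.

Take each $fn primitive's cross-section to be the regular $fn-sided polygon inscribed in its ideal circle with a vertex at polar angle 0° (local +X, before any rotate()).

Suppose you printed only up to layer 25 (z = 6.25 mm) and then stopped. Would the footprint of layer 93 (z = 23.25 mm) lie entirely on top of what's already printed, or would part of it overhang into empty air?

Compare the two slices. At z = 6.25: the cone is absent (z outside [0, 5.5]); the cylinder at (6.5, 1): section is a regular 32-gon, circumradius r=3 (area = (32/2)·3.000²·sin(360°/32) = 28.09 mm²); Merging all regions: only the r=3 cylinder at (6.5, 1) is present, so the union is just that shape — area = 28.09 mm²; (rotated 25° about Z; rotation is an isometry so areas/perimeters/island counts are preserved). At z = 23.25: the cone is absent (z outside [0, 5.5]); the r=3 cylinder at (6.5, 1) contributes a regular 32-gon of circumradius 3 (area = (32/2)·3.000²·sin(360°/32) = 28.09 mm²); Combining (union): only the r=3 cylinder at (6.5, 1) is present, so the union is just that shape — area = 28.09 mm²; (rotated 25° about Z; rotation is an isometry so areas/perimeters/island counts are preserved). Checking containment: the cross-section at z = 23.25 is a subset of the cross-section at z = 6.25.

entirely on top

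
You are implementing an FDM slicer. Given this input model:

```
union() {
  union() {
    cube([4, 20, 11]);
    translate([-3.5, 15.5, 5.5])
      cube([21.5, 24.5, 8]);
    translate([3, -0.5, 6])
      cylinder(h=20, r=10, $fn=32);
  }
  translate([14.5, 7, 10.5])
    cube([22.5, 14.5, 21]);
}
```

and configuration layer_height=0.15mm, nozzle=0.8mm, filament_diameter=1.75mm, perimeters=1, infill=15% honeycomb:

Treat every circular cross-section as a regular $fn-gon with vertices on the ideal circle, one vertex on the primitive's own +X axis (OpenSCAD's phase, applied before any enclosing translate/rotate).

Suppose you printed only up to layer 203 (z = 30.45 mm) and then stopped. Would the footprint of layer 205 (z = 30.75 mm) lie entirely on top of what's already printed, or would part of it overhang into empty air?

entirely on top

Compare the two slices. At z = 30.45: the cube is absent (z outside [0, 11]); the cube at (-3.5, 15.5) is absent (z outside [5.5, 13.5]); the cylinder at (3, -0.5) is not intersected at this z (z outside [6, 26]); Taking the union: nothing is present at this height; the 22.5×14.5 cube at (14.5, 7) contributes its full rectangle (area 326.25 mm²); Combining (union): only the 22.5×14.5 cube at (14.5, 7) is present, so the union is just that shape — area = 326.25 mm². At z = 30.75: the cube is not intersected at this z (z outside [0, 11]); the cube at (-3.5, 15.5) does not reach this height (z outside [5.5, 13.5]); the cylinder at (3, -0.5) is not intersected at this z (z outside [6, 26]); Taking the union: nothing is present at this height; the cube at (14.5, 7) (footprint 22.5×14.5) is included at this height (area 326.25 mm²); Combining (union): only the 22.5×14.5 cube at (14.5, 7) is present, so the union is just that shape — area = 326.25 mm². Checking containment: the cross-section at z = 30.75 is a subset of the cross-section at z = 30.45.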